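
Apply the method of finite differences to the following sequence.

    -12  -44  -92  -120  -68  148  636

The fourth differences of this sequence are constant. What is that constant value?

D1: -32, -48, -28, 52, 216, 488
D2: -16, 20, 80, 164, 272
D3: 36, 60, 84, 108
D4: 24, 24, 24

24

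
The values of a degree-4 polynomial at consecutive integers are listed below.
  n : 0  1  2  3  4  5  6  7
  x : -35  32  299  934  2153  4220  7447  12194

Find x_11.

67  267  635  1219  2067  3227  4747
200  368  584  848  1160  1520
168  216  264  312  360
48  48  48  48
Constant fourth difference = 48, so extend:
360 + 48 = 408;  1520 + 408 = 1928;  4747 + 1928 = 6675;  12194 + 6675 = 18869
408 + 48 = 456;  1928 + 456 = 2384;  6675 + 2384 = 9059;  18869 + 9059 = 27928
456 + 48 = 504;  2384 + 504 = 2888;  9059 + 2888 = 11947;  27928 + 11947 = 39875
504 + 48 = 552;  2888 + 552 = 3440;  11947 + 3440 = 15387;  39875 + 15387 = 55262

55262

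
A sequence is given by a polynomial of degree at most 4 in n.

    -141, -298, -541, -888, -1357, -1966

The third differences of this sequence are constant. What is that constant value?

First differences: -157, -243, -347, -469, -609
Second differences: -86, -104, -122, -140
Third differences: -18, -18, -18

-18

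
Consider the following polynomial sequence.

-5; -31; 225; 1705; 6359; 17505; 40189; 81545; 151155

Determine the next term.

261409

First differences: -26 , 256 , 1480 , 4654 , 11146 , 22684 , 41356 , 69610
Second differences: 282 , 1224 , 3174 , 6492 , 11538 , 18672 , 28254
Third differences: 942 , 1950 , 3318 , 5046 , 7134 , 9582
Fourth differences: 1008 , 1368 , 1728 , 2088 , 2448
Fifth differences: 360 , 360 , 360 , 360
Fifth differences constant at 360.
2448 + 360 = 2808;  9582 + 2808 = 12390;  28254 + 12390 = 40644;  69610 + 40644 = 110254;  151155 + 110254 = 261409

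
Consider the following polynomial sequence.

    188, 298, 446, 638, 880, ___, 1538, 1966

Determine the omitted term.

1178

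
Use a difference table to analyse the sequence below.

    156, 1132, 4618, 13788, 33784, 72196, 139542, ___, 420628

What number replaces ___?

249748

Using the first 7 terms:
976  3486  9170  19996  38412  67346
2510  5684  10826  18416  28934
3174  5142  7590  10518
1968  2448  2928
480  480
Constant fifth difference = 480.
Extend forward: 2928 + 480 = 3408;  10518 + 3408 = 13926;  28934 + 13926 = 42860;  67346 + 42860 = 110206;  139542 + 110206 = 249748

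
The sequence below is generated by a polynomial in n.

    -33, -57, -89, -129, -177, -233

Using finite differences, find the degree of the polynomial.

2

Δ: -24, -32, -40, -48, -56
Δ²: -8, -8, -8, -8
The second differences are constant, so the polynomial has degree 2.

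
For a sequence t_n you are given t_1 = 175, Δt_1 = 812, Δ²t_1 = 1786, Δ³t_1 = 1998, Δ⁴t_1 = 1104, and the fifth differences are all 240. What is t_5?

23235

Build the table forward from the leading diagonal:
Fifth differences: 240  240  240  240  240
Fourth differences: 1104  1344  1584  1824  2064
Third differences: 1998  3102  4446  6030  7854
Second differences: 1786  3784  6886  11332  17362
First differences: 812  2598  6382  13268  24600
t: 175  987  3585  9967  23235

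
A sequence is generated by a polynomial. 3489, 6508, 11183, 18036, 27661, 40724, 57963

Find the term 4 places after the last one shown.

Δ: 3019, 4675, 6853, 9625, 13063, 17239
Δ²: 1656, 2178, 2772, 3438, 4176
Δ³: 522, 594, 666, 738
Δ⁴: 72, 72, 72
Fourth differences constant at 72.
738 + 72 = 810;  4176 + 810 = 4986;  17239 + 4986 = 22225;  57963 + 22225 = 80188
810 + 72 = 882;  4986 + 882 = 5868;  22225 + 5868 = 28093;  80188 + 28093 = 108281
882 + 72 = 954;  5868 + 954 = 6822;  28093 + 6822 = 34915;  108281 + 34915 = 143196
954 + 72 = 1026;  6822 + 1026 = 7848;  34915 + 7848 = 42763;  143196 + 42763 = 185959

185959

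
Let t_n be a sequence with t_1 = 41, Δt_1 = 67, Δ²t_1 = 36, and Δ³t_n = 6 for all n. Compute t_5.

Build the table forward from the leading diagonal:
Δ³: 6, 6, 6, 6, 6
Δ²: 36, 42, 48, 54, 60
Δ: 67, 103, 145, 193, 247
t: 41, 108, 211, 356, 549

549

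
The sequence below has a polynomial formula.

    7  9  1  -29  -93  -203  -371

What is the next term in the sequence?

-609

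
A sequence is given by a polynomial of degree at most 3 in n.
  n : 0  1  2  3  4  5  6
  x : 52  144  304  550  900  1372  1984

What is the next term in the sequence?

Δ: 92 , 160 , 246 , 350 , 472 , 612
Δ²: 68 , 86 , 104 , 122 , 140
Δ³: 18 , 18 , 18 , 18
The third differences are constant (18).
140 + 18 = 158;  612 + 158 = 770;  1984 + 770 = 2754

2754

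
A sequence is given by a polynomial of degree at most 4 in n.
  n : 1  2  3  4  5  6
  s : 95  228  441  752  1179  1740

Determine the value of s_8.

First differences: 133, 213, 311, 427, 561
Second differences: 80, 98, 116, 134
Third differences: 18, 18, 18
Third differences constant at 18.
134 + 18 = 152;  561 + 152 = 713;  1740 + 713 = 2453
152 + 18 = 170;  713 + 170 = 883;  2453 + 883 = 3336

3336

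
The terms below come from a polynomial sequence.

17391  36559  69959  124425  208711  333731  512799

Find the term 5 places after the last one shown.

2883089

First differences: 19168 , 33400 , 54466 , 84286 , 125020 , 179068
Second differences: 14232 , 21066 , 29820 , 40734 , 54048
Third differences: 6834 , 8754 , 10914 , 13314
Fourth differences: 1920 , 2160 , 2400
Fifth differences: 240 , 240
Fifth differences constant at 240.
2400 + 240 = 2640;  13314 + 2640 = 15954;  54048 + 15954 = 70002;  179068 + 70002 = 249070;  512799 + 249070 = 761869
2640 + 240 = 2880;  15954 + 2880 = 18834;  70002 + 18834 = 88836;  249070 + 88836 = 337906;  761869 + 337906 = 1099775
2880 + 240 = 3120;  18834 + 3120 = 21954;  88836 + 21954 = 110790;  337906 + 110790 = 448696;  1099775 + 448696 = 1548471
3120 + 240 = 3360;  21954 + 3360 = 25314;  110790 + 25314 = 136104;  448696 + 136104 = 584800;  1548471 + 584800 = 2133271
3360 + 240 = 3600;  25314 + 3600 = 28914;  136104 + 28914 = 165018;  584800 + 165018 = 749818;  2133271 + 749818 = 2883089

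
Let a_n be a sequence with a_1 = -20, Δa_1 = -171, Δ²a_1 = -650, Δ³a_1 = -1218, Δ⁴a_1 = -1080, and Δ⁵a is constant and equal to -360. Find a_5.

-10556

Build the table forward from the leading diagonal:
D5: -360  -360  -360  -360  -360
D4: -1080  -1440  -1800  -2160  -2520
D3: -1218  -2298  -3738  -5538  -7698
D2: -650  -1868  -4166  -7904  -13442
D1: -171  -821  -2689  -6855  -14759
a: -20  -191  -1012  -3701  -10556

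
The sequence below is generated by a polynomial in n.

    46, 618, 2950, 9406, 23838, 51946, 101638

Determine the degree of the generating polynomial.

5

First differences: 572, 2332, 6456, 14432, 28108, 49692
Second differences: 1760, 4124, 7976, 13676, 21584
Third differences: 2364, 3852, 5700, 7908
Fourth differences: 1488, 1848, 2208
Fifth differences: 360, 360
The fifth differences are constant, so the polynomial has degree 5.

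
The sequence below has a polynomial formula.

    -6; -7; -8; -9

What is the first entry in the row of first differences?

Δ: -1, -1, -1

-1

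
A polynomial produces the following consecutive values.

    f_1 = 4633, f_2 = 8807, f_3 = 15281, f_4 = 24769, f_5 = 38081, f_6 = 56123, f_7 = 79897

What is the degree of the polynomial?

D1: 4174, 6474, 9488, 13312, 18042, 23774
D2: 2300, 3014, 3824, 4730, 5732
D3: 714, 810, 906, 1002
D4: 96, 96, 96
The fourth differences are constant, so the polynomial has degree 4.

4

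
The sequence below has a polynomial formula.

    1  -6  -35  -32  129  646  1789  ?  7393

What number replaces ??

3900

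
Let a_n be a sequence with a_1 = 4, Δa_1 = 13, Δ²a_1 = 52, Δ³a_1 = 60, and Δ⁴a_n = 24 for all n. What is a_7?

2422

Build the table forward from the leading diagonal:
Δ⁴: 24  24  24  24  24  24  24
Δ³: 60  84  108  132  156  180  204
Δ²: 52  112  196  304  436  592  772
Δ: 13  65  177  373  677  1113  1705
a: 4  17  82  259  632  1309  2422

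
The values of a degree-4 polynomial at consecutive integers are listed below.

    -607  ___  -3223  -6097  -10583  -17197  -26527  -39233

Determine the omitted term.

-1517

Using the last 6 terms:
First differences: -2874  -4486  -6614  -9330  -12706
Second differences: -1612  -2128  -2716  -3376
Third differences: -516  -588  -660
Fourth differences: -72  -72
Constant fourth difference = -72.
Extend backward: -516 + 72 = -444;  -1612 + 444 = -1168;  -2874 + 1168 = -1706;  -3223 + 1706 = -1517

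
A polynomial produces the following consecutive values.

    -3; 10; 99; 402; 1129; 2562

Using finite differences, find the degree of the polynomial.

4

First differences: 13, 89, 303, 727, 1433
Second differences: 76, 214, 424, 706
Third differences: 138, 210, 282
Fourth differences: 72, 72
The fourth differences are constant, so the polynomial has degree 4.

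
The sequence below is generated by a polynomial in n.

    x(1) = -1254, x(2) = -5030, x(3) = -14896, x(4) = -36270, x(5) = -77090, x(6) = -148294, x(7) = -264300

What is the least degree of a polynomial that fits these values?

5

D1: -3776, -9866, -21374, -40820, -71204, -116006
D2: -6090, -11508, -19446, -30384, -44802
D3: -5418, -7938, -10938, -14418
D4: -2520, -3000, -3480
D5: -480, -480
The fifth differences are constant, so the polynomial has degree 5.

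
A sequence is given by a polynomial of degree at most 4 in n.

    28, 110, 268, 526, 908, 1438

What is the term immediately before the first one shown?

-2

First differences: 82, 158, 258, 382, 530
Second differences: 76, 100, 124, 148
Third differences: 24, 24, 24
The third differences are constant at 24.
Work back: 76 − 24 = 52;  82 − 52 = 30;  28 − 30 = -2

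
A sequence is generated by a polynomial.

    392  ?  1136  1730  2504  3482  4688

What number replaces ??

Using the last 5 terms:
Δ: 594  774  978  1206
Δ²: 180  204  228
Δ³: 24  24
Constant third difference = 24.
Extend backward: 180 − 24 = 156;  594 − 156 = 438;  1136 − 438 = 698

698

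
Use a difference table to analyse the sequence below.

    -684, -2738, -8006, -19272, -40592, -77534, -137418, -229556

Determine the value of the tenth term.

-559242

D1: -2054 , -5268 , -11266 , -21320 , -36942 , -59884 , -92138
D2: -3214 , -5998 , -10054 , -15622 , -22942 , -32254
D3: -2784 , -4056 , -5568 , -7320 , -9312
D4: -1272 , -1512 , -1752 , -1992
D5: -240 , -240 , -240
The fifth differences are constant (-240).
-1992 − 240 = -2232;  -9312 − 2232 = -11544;  -32254 − 11544 = -43798;  -92138 − 43798 = -135936;  -229556 − 135936 = -365492
-2232 − 240 = -2472;  -11544 − 2472 = -14016;  -43798 − 14016 = -57814;  -135936 − 57814 = -193750;  -365492 − 193750 = -559242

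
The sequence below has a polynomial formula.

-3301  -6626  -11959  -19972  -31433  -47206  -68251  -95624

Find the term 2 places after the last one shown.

-174058

Δ: -3325, -5333, -8013, -11461, -15773, -21045, -27373
Δ²: -2008, -2680, -3448, -4312, -5272, -6328
Δ³: -672, -768, -864, -960, -1056
Δ⁴: -96, -96, -96, -96
Constant fourth difference = -96, so extend:
-1056 − 96 = -1152;  -6328 − 1152 = -7480;  -27373 − 7480 = -34853;  -95624 − 34853 = -130477
-1152 − 96 = -1248;  -7480 − 1248 = -8728;  -34853 − 8728 = -43581;  -130477 − 43581 = -174058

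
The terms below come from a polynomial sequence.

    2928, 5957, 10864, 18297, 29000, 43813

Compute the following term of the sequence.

First differences: 3029 , 4907 , 7433 , 10703 , 14813
Second differences: 1878 , 2526 , 3270 , 4110
Third differences: 648 , 744 , 840
Fourth differences: 96 , 96
The fourth differences are constant (96).
840 + 96 = 936;  4110 + 936 = 5046;  14813 + 5046 = 19859;  43813 + 19859 = 63672

63672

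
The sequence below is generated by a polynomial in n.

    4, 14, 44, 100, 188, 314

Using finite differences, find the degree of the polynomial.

3

First differences: 10, 30, 56, 88, 126
Second differences: 20, 26, 32, 38
Third differences: 6, 6, 6
The third differences are constant, so the polynomial has degree 3.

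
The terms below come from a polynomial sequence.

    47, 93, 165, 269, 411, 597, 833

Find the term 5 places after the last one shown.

2973

46  72  104  142  186  236
26  32  38  44  50
6  6  6  6
The third differences are constant (6).
50 + 6 = 56;  236 + 56 = 292;  833 + 292 = 1125
56 + 6 = 62;  292 + 62 = 354;  1125 + 354 = 1479
62 + 6 = 68;  354 + 68 = 422;  1479 + 422 = 1901
68 + 6 = 74;  422 + 74 = 496;  1901 + 496 = 2397
74 + 6 = 80;  496 + 80 = 576;  2397 + 576 = 2973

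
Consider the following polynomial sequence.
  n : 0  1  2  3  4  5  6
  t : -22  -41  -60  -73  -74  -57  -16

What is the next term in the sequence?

55

-19, -19, -13, -1, 17, 41
0, 6, 12, 18, 24
6, 6, 6, 6
Constant third difference = 6, so extend:
24 + 6 = 30;  41 + 30 = 71;  -16 + 71 = 55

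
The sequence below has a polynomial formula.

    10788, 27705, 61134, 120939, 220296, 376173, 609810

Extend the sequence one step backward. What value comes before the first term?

3351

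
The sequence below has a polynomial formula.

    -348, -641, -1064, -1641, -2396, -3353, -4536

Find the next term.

-5969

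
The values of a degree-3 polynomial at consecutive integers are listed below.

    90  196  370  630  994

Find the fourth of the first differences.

364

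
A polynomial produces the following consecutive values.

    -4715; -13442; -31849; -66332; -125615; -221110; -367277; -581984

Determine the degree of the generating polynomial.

5

Δ: -8727, -18407, -34483, -59283, -95495, -146167, -214707
Δ²: -9680, -16076, -24800, -36212, -50672, -68540
Δ³: -6396, -8724, -11412, -14460, -17868
Δ⁴: -2328, -2688, -3048, -3408
Δ⁵: -360, -360, -360
The fifth differences are constant, so the polynomial has degree 5.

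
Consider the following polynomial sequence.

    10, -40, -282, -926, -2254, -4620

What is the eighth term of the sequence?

Δ: -50, -242, -644, -1328, -2366
Δ²: -192, -402, -684, -1038
Δ³: -210, -282, -354
Δ⁴: -72, -72
Fourth differences constant at -72.
-354 − 72 = -426;  -1038 − 426 = -1464;  -2366 − 1464 = -3830;  -4620 − 3830 = -8450
-426 − 72 = -498;  -1464 − 498 = -1962;  -3830 − 1962 = -5792;  -8450 − 5792 = -14242

-14242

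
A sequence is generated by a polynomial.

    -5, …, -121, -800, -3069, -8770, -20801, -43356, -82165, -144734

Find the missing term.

Using the last 8 terms:
D1: -679, -2269, -5701, -12031, -22555, -38809, -62569
D2: -1590, -3432, -6330, -10524, -16254, -23760
D3: -1842, -2898, -4194, -5730, -7506
D4: -1056, -1296, -1536, -1776
D5: -240, -240, -240
Constant fifth difference = -240.
Extend backward: -1056 + 240 = -816;  -1842 + 816 = -1026;  -1590 + 1026 = -564;  -679 + 564 = -115;  -121 + 115 = -6

-6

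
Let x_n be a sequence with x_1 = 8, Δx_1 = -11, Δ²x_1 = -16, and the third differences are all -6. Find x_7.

Build the table forward from the leading diagonal:
D3: -6  -6  -6  -6  -6  -6  -6
D2: -16  -22  -28  -34  -40  -46  -52
D1: -11  -27  -49  -77  -111  -151  -197
x: 8  -3  -30  -79  -156  -267  -418

-418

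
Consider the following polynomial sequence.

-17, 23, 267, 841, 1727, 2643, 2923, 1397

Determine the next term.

First differences: 40, 244, 574, 886, 916, 280, -1526
Second differences: 204, 330, 312, 30, -636, -1806
Third differences: 126, -18, -282, -666, -1170
Fourth differences: -144, -264, -384, -504
Fifth differences: -120, -120, -120
The fifth differences are constant (-120).
-504 − 120 = -624;  -1170 − 624 = -1794;  -1806 − 1794 = -3600;  -1526 − 3600 = -5126;  1397 − 5126 = -3729

-3729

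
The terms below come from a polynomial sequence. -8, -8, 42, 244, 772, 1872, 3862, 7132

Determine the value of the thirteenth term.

0, 50, 202, 528, 1100, 1990, 3270
50, 152, 326, 572, 890, 1280
102, 174, 246, 318, 390
72, 72, 72, 72
Fourth differences constant at 72.
390 + 72 = 462;  1280 + 462 = 1742;  3270 + 1742 = 5012;  7132 + 5012 = 12144
462 + 72 = 534;  1742 + 534 = 2276;  5012 + 2276 = 7288;  12144 + 7288 = 19432
534 + 72 = 606;  2276 + 606 = 2882;  7288 + 2882 = 10170;  19432 + 10170 = 29602
606 + 72 = 678;  2882 + 678 = 3560;  10170 + 3560 = 13730;  29602 + 13730 = 43332
678 + 72 = 750;  3560 + 750 = 4310;  13730 + 4310 = 18040;  43332 + 18040 = 61372

61372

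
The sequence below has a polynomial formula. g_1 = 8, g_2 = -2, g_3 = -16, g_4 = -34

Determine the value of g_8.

-146

First differences: -10  -14  -18
Second differences: -4  -4
Constant second difference = -4, so extend:
-18 − 4 = -22;  -34 − 22 = -56
-22 − 4 = -26;  -56 − 26 = -82
-26 − 4 = -30;  -82 − 30 = -112
-30 − 4 = -34;  -112 − 34 = -146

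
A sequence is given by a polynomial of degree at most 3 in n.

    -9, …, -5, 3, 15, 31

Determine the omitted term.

Using the last 4 terms:
8, 12, 16
4, 4
Constant second difference = 4.
Extend backward: 8 − 4 = 4;  -5 − 4 = -9

-9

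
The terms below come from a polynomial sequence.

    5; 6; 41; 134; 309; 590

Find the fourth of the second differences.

106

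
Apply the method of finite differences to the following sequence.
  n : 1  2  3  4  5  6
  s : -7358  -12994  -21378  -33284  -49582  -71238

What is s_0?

-3792

Δ: -5636  -8384  -11906  -16298  -21656
Δ²: -2748  -3522  -4392  -5358
Δ³: -774  -870  -966
Δ⁴: -96  -96
The fourth differences are constant at -96.
Work back: -774 + 96 = -678;  -2748 + 678 = -2070;  -5636 + 2070 = -3566;  -7358 + 3566 = -3792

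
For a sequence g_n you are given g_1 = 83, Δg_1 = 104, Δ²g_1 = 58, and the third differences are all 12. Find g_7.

1817

Build the table forward from the leading diagonal:
Third differences: 12, 12, 12, 12, 12, 12, 12
Second differences: 58, 70, 82, 94, 106, 118, 130
First differences: 104, 162, 232, 314, 408, 514, 632
g: 83, 187, 349, 581, 895, 1303, 1817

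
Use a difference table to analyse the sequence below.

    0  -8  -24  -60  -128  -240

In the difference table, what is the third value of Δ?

D1: -8, -16, -36, -68, -112
D2: -8, -20, -32, -44
D3: -12, -12, -12

-36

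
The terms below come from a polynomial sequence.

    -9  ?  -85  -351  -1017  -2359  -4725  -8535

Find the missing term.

Using the last 6 terms:
First differences: -266, -666, -1342, -2366, -3810
Second differences: -400, -676, -1024, -1444
Third differences: -276, -348, -420
Fourth differences: -72, -72
Constant fourth difference = -72.
Extend backward: -276 + 72 = -204;  -400 + 204 = -196;  -266 + 196 = -70;  -85 + 70 = -15

-15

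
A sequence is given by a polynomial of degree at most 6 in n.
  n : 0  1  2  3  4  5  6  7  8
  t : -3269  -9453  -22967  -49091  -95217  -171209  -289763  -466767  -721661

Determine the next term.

Δ: -6184  -13514  -26124  -46126  -75992  -118554  -177004  -254894
Δ²: -7330  -12610  -20002  -29866  -42562  -58450  -77890
Δ³: -5280  -7392  -9864  -12696  -15888  -19440
Δ⁴: -2112  -2472  -2832  -3192  -3552
Δ⁵: -360  -360  -360  -360
Constant fifth difference = -360, so extend:
-3552 − 360 = -3912;  -19440 − 3912 = -23352;  -77890 − 23352 = -101242;  -254894 − 101242 = -356136;  -721661 − 356136 = -1077797

-1077797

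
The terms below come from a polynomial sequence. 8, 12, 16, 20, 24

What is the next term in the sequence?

First differences: 4, 4, 4, 4
First differences constant at 4.
24 + 4 = 28

28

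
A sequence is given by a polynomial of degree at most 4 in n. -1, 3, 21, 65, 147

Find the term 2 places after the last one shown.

473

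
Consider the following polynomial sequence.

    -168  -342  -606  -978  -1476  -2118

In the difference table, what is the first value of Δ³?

D1: -174, -264, -372, -498, -642
D2: -90, -108, -126, -144
D3: -18, -18, -18

-18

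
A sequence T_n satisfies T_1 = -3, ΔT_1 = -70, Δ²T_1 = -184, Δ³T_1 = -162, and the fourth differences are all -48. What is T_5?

-2083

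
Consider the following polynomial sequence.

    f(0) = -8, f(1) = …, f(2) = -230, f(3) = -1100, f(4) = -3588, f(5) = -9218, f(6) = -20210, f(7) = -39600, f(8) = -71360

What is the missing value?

Using the last 7 terms:
Δ: -870, -2488, -5630, -10992, -19390, -31760
Δ²: -1618, -3142, -5362, -8398, -12370
Δ³: -1524, -2220, -3036, -3972
Δ⁴: -696, -816, -936
Δ⁵: -120, -120
Constant fifth difference = -120.
Extend backward: -696 + 120 = -576;  -1524 + 576 = -948;  -1618 + 948 = -670;  -870 + 670 = -200;  -230 + 200 = -30

-30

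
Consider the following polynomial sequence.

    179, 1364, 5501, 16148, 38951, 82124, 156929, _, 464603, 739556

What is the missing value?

Using the first 7 terms:
Δ: 1185, 4137, 10647, 22803, 43173, 74805
Δ²: 2952, 6510, 12156, 20370, 31632
Δ³: 3558, 5646, 8214, 11262
Δ⁴: 2088, 2568, 3048
Δ⁵: 480, 480
Constant fifth difference = 480.
Extend forward: 3048 + 480 = 3528;  11262 + 3528 = 14790;  31632 + 14790 = 46422;  74805 + 46422 = 121227;  156929 + 121227 = 278156

278156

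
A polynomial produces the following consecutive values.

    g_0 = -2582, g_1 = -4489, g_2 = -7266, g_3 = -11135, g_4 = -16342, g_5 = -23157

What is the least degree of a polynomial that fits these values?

4

Δ: -1907, -2777, -3869, -5207, -6815
Δ²: -870, -1092, -1338, -1608
Δ³: -222, -246, -270
Δ⁴: -24, -24
The fourth differences are constant, so the polynomial has degree 4.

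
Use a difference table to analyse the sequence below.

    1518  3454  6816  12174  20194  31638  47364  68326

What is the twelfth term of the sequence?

Δ: 1936 , 3362 , 5358 , 8020 , 11444 , 15726 , 20962
Δ²: 1426 , 1996 , 2662 , 3424 , 4282 , 5236
Δ³: 570 , 666 , 762 , 858 , 954
Δ⁴: 96 , 96 , 96 , 96
Fourth differences constant at 96.
954 + 96 = 1050;  5236 + 1050 = 6286;  20962 + 6286 = 27248;  68326 + 27248 = 95574
1050 + 96 = 1146;  6286 + 1146 = 7432;  27248 + 7432 = 34680;  95574 + 34680 = 130254
1146 + 96 = 1242;  7432 + 1242 = 8674;  34680 + 8674 = 43354;  130254 + 43354 = 173608
1242 + 96 = 1338;  8674 + 1338 = 10012;  43354 + 10012 = 53366;  173608 + 53366 = 226974

226974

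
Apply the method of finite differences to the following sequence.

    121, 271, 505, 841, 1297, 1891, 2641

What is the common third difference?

D1: 150, 234, 336, 456, 594, 750
D2: 84, 102, 120, 138, 156
D3: 18, 18, 18, 18

18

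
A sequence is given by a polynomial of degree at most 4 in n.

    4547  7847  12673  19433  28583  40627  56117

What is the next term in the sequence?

D1: 3300, 4826, 6760, 9150, 12044, 15490
D2: 1526, 1934, 2390, 2894, 3446
D3: 408, 456, 504, 552
D4: 48, 48, 48
Constant fourth difference = 48, so extend:
552 + 48 = 600;  3446 + 600 = 4046;  15490 + 4046 = 19536;  56117 + 19536 = 75653

75653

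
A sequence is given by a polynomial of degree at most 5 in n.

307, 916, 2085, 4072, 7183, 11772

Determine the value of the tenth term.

609  1169  1987  3111  4589
560  818  1124  1478
258  306  354
48  48
Constant fourth difference = 48, so extend:
354 + 48 = 402;  1478 + 402 = 1880;  4589 + 1880 = 6469;  11772 + 6469 = 18241
402 + 48 = 450;  1880 + 450 = 2330;  6469 + 2330 = 8799;  18241 + 8799 = 27040
450 + 48 = 498;  2330 + 498 = 2828;  8799 + 2828 = 11627;  27040 + 11627 = 38667
498 + 48 = 546;  2828 + 546 = 3374;  11627 + 3374 = 15001;  38667 + 15001 = 53668

53668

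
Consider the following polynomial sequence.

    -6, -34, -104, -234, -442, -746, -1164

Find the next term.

-1714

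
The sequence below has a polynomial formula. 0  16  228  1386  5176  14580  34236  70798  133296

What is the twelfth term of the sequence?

16, 212, 1158, 3790, 9404, 19656, 36562, 62498
196, 946, 2632, 5614, 10252, 16906, 25936
750, 1686, 2982, 4638, 6654, 9030
936, 1296, 1656, 2016, 2376
360, 360, 360, 360
Constant fifth difference = 360, so extend:
2376 + 360 = 2736;  9030 + 2736 = 11766;  25936 + 11766 = 37702;  62498 + 37702 = 100200;  133296 + 100200 = 233496
2736 + 360 = 3096;  11766 + 3096 = 14862;  37702 + 14862 = 52564;  100200 + 52564 = 152764;  233496 + 152764 = 386260
3096 + 360 = 3456;  14862 + 3456 = 18318;  52564 + 18318 = 70882;  152764 + 70882 = 223646;  386260 + 223646 = 609906

609906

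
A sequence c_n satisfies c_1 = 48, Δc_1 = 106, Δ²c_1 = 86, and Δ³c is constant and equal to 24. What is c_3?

346

Build the table forward from the leading diagonal:
Third differences: 24, 24, 24
Second differences: 86, 110, 134
First differences: 106, 192, 302
c: 48, 154, 346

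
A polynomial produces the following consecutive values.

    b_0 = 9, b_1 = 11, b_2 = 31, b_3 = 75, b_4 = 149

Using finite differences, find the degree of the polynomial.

3

Δ: 2, 20, 44, 74
Δ²: 18, 24, 30
Δ³: 6, 6
The third differences are constant, so the polynomial has degree 3.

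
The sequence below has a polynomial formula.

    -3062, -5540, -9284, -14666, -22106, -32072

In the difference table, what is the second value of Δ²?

-1638

Δ: -2478, -3744, -5382, -7440, -9966
Δ²: -1266, -1638, -2058, -2526
Δ³: -372, -420, -468
Δ⁴: -48, -48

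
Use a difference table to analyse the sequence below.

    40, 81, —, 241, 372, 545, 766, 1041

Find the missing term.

Using the last 5 terms:
First differences: 131  173  221  275
Second differences: 42  48  54
Third differences: 6  6
Constant third difference = 6.
Extend backward: 42 − 6 = 36;  131 − 36 = 95;  241 − 95 = 146

146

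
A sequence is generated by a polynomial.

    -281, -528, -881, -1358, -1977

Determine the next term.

-2756

First differences: -247, -353, -477, -619
Second differences: -106, -124, -142
Third differences: -18, -18
The third differences are constant (-18).
-142 − 18 = -160;  -619 − 160 = -779;  -1977 − 779 = -2756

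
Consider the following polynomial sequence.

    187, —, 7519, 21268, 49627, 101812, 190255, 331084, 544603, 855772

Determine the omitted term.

Using the last 8 terms:
First differences: 13749, 28359, 52185, 88443, 140829, 213519, 311169
Second differences: 14610, 23826, 36258, 52386, 72690, 97650
Third differences: 9216, 12432, 16128, 20304, 24960
Fourth differences: 3216, 3696, 4176, 4656
Fifth differences: 480, 480, 480
Constant fifth difference = 480.
Extend backward: 3216 − 480 = 2736;  9216 − 2736 = 6480;  14610 − 6480 = 8130;  13749 − 8130 = 5619;  7519 − 5619 = 1900

1900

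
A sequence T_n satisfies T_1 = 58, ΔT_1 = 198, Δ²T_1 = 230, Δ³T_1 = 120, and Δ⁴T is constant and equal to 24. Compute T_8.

11314

Build the table forward from the leading diagonal:
Δ⁴: 24, 24, 24, 24, 24, 24, 24, 24
Δ³: 120, 144, 168, 192, 216, 240, 264, 288
Δ²: 230, 350, 494, 662, 854, 1070, 1310, 1574
Δ: 198, 428, 778, 1272, 1934, 2788, 3858, 5168
T: 58, 256, 684, 1462, 2734, 4668, 7456, 11314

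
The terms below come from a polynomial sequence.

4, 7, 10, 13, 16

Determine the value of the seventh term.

3, 3, 3, 3
The first differences are constant (3).
16 + 3 = 19
19 + 3 = 22

22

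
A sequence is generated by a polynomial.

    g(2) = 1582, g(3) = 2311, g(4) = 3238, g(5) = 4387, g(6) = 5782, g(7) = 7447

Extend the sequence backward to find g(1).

First differences: 729, 927, 1149, 1395, 1665
Second differences: 198, 222, 246, 270
Third differences: 24, 24, 24
The third differences are constant at 24.
Work back: 198 − 24 = 174;  729 − 174 = 555;  1582 − 555 = 1027

1027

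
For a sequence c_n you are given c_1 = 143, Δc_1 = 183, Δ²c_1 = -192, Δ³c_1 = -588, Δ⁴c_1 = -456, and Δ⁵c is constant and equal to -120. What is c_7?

Build the table forward from the leading diagonal:
Δ⁵: -120, -120, -120, -120, -120, -120, -120
Δ⁴: -456, -576, -696, -816, -936, -1056, -1176
Δ³: -588, -1044, -1620, -2316, -3132, -4068, -5124
Δ²: -192, -780, -1824, -3444, -5760, -8892, -12960
Δ: 183, -9, -789, -2613, -6057, -11817, -20709
c: 143, 326, 317, -472, -3085, -9142, -20959

-20959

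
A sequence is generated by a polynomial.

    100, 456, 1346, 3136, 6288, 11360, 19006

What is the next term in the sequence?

D1: 356  890  1790  3152  5072  7646
D2: 534  900  1362  1920  2574
D3: 366  462  558  654
D4: 96  96  96
Constant fourth difference = 96, so extend:
654 + 96 = 750;  2574 + 750 = 3324;  7646 + 3324 = 10970;  19006 + 10970 = 29976

29976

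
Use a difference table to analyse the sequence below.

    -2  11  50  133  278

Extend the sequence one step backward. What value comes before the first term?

-7

13  39  83  145
26  44  62
18  18
The third differences are constant at 18.
Work back: 26 − 18 = 8;  13 − 8 = 5;  -2 − 5 = -7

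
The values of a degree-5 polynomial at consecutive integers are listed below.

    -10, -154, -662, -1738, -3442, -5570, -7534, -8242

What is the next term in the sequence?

D1: -144, -508, -1076, -1704, -2128, -1964, -708
D2: -364, -568, -628, -424, 164, 1256
D3: -204, -60, 204, 588, 1092
D4: 144, 264, 384, 504
D5: 120, 120, 120
Fifth differences constant at 120.
504 + 120 = 624;  1092 + 624 = 1716;  1256 + 1716 = 2972;  -708 + 2972 = 2264;  -8242 + 2264 = -5978

-5978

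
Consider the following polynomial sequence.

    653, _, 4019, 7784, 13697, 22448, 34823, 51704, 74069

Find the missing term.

Using the last 7 terms:
First differences: 3765  5913  8751  12375  16881  22365
Second differences: 2148  2838  3624  4506  5484
Third differences: 690  786  882  978
Fourth differences: 96  96  96
Constant fourth difference = 96.
Extend backward: 690 − 96 = 594;  2148 − 594 = 1554;  3765 − 1554 = 2211;  4019 − 2211 = 1808

1808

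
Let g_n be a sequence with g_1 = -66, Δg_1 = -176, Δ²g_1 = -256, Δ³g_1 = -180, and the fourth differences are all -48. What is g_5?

Build the table forward from the leading diagonal:
D4: -48, -48, -48, -48, -48
D3: -180, -228, -276, -324, -372
D2: -256, -436, -664, -940, -1264
D1: -176, -432, -868, -1532, -2472
g: -66, -242, -674, -1542, -3074

-3074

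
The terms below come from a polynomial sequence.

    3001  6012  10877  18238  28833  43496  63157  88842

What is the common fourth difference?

Δ: 3011, 4865, 7361, 10595, 14663, 19661, 25685
Δ²: 1854, 2496, 3234, 4068, 4998, 6024
Δ³: 642, 738, 834, 930, 1026
Δ⁴: 96, 96, 96, 96

96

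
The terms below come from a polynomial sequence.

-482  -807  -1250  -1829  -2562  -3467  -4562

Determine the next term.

-325 , -443 , -579 , -733 , -905 , -1095
-118 , -136 , -154 , -172 , -190
-18 , -18 , -18 , -18
The third differences are constant (-18).
-190 − 18 = -208;  -1095 − 208 = -1303;  -4562 − 1303 = -5865

-5865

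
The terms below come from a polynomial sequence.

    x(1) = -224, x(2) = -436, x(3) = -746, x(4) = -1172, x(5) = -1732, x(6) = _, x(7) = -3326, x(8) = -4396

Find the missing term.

Using the first 5 terms:
First differences: -212, -310, -426, -560
Second differences: -98, -116, -134
Third differences: -18, -18
Constant third difference = -18.
Extend forward: -134 − 18 = -152;  -560 − 152 = -712;  -1732 − 712 = -2444

-2444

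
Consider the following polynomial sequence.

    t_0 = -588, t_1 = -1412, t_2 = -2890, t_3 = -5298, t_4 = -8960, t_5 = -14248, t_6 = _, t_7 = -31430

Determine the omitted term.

-21582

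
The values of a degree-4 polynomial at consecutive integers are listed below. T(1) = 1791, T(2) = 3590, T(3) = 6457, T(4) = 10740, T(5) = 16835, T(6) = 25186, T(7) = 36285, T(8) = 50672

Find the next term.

68935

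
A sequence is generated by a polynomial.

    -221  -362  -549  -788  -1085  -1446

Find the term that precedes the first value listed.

D1: -141, -187, -239, -297, -361
D2: -46, -52, -58, -64
D3: -6, -6, -6
The third differences are constant at -6.
Work back: -46 + 6 = -40;  -141 + 40 = -101;  -221 + 101 = -120

-120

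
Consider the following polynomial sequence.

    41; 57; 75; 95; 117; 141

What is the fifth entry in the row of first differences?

24

D1: 16, 18, 20, 22, 24
D2: 2, 2, 2, 2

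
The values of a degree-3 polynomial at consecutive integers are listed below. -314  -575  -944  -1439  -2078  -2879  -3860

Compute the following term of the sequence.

-5039

D1: -261  -369  -495  -639  -801  -981
D2: -108  -126  -144  -162  -180
D3: -18  -18  -18  -18
Third differences constant at -18.
-180 − 18 = -198;  -981 − 198 = -1179;  -3860 − 1179 = -5039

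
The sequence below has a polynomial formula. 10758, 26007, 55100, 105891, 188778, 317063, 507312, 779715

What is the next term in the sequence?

First differences: 15249 , 29093 , 50791 , 82887 , 128285 , 190249 , 272403
Second differences: 13844 , 21698 , 32096 , 45398 , 61964 , 82154
Third differences: 7854 , 10398 , 13302 , 16566 , 20190
Fourth differences: 2544 , 2904 , 3264 , 3624
Fifth differences: 360 , 360 , 360
Constant fifth difference = 360, so extend:
3624 + 360 = 3984;  20190 + 3984 = 24174;  82154 + 24174 = 106328;  272403 + 106328 = 378731;  779715 + 378731 = 1158446

1158446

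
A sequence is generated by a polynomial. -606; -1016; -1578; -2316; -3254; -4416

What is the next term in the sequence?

First differences: -410  -562  -738  -938  -1162
Second differences: -152  -176  -200  -224
Third differences: -24  -24  -24
Third differences constant at -24.
-224 − 24 = -248;  -1162 − 248 = -1410;  -4416 − 1410 = -5826

-5826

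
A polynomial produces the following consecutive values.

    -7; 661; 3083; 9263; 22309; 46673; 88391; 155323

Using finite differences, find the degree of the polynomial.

668, 2422, 6180, 13046, 24364, 41718, 66932
1754, 3758, 6866, 11318, 17354, 25214
2004, 3108, 4452, 6036, 7860
1104, 1344, 1584, 1824
240, 240, 240
The fifth differences are constant, so the polynomial has degree 5.

5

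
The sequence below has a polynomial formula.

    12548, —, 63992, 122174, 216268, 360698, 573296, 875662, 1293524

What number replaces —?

30346

Using the last 7 terms:
Δ: 58182  94094  144430  212598  302366  417862
Δ²: 35912  50336  68168  89768  115496
Δ³: 14424  17832  21600  25728
Δ⁴: 3408  3768  4128
Δ⁵: 360  360
Constant fifth difference = 360.
Extend backward: 3408 − 360 = 3048;  14424 − 3048 = 11376;  35912 − 11376 = 24536;  58182 − 24536 = 33646;  63992 − 33646 = 30346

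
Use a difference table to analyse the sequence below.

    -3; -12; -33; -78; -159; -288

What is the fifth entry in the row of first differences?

Δ: -9, -21, -45, -81, -129
Δ²: -12, -24, -36, -48
Δ³: -12, -12, -12

-129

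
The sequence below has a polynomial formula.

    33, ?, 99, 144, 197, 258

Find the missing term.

Using the last 4 terms:
Δ: 45  53  61
Δ²: 8  8
Constant second difference = 8.
Extend backward: 45 − 8 = 37;  99 − 37 = 62

62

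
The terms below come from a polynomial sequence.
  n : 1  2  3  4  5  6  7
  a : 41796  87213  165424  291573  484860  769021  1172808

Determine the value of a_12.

Δ: 45417 , 78211 , 126149 , 193287 , 284161 , 403787
Δ²: 32794 , 47938 , 67138 , 90874 , 119626
Δ³: 15144 , 19200 , 23736 , 28752
Δ⁴: 4056 , 4536 , 5016
Δ⁵: 480 , 480
Constant fifth difference = 480, so extend:
5016 + 480 = 5496;  28752 + 5496 = 34248;  119626 + 34248 = 153874;  403787 + 153874 = 557661;  1172808 + 557661 = 1730469
5496 + 480 = 5976;  34248 + 5976 = 40224;  153874 + 40224 = 194098;  557661 + 194098 = 751759;  1730469 + 751759 = 2482228
5976 + 480 = 6456;  40224 + 6456 = 46680;  194098 + 46680 = 240778;  751759 + 240778 = 992537;  2482228 + 992537 = 3474765
6456 + 480 = 6936;  46680 + 6936 = 53616;  240778 + 53616 = 294394;  992537 + 294394 = 1286931;  3474765 + 1286931 = 4761696
6936 + 480 = 7416;  53616 + 7416 = 61032;  294394 + 61032 = 355426;  1286931 + 355426 = 1642357;  4761696 + 1642357 = 6404053

6404053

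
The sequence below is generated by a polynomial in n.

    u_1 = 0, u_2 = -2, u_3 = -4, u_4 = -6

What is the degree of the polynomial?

1

D1: -2, -2, -2
The first differences are constant, so the polynomial has degree 1.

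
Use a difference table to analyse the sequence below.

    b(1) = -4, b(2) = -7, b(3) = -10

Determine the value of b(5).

-16

Δ: -3  -3
First differences constant at -3.
-10 − 3 = -13
-13 − 3 = -16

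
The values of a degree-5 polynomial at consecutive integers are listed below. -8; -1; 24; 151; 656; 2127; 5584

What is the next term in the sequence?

12599

Δ: 7, 25, 127, 505, 1471, 3457
Δ²: 18, 102, 378, 966, 1986
Δ³: 84, 276, 588, 1020
Δ⁴: 192, 312, 432
Δ⁵: 120, 120
Constant fifth difference = 120, so extend:
432 + 120 = 552;  1020 + 552 = 1572;  1986 + 1572 = 3558;  3457 + 3558 = 7015;  5584 + 7015 = 12599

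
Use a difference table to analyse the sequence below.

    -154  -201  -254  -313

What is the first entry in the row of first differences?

-47

Δ: -47, -53, -59
Δ²: -6, -6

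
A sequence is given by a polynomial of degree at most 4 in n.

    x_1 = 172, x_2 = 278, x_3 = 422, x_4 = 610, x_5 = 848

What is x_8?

First differences: 106, 144, 188, 238
Second differences: 38, 44, 50
Third differences: 6, 6
Constant third difference = 6, so extend:
50 + 6 = 56;  238 + 56 = 294;  848 + 294 = 1142
56 + 6 = 62;  294 + 62 = 356;  1142 + 356 = 1498
62 + 6 = 68;  356 + 68 = 424;  1498 + 424 = 1922

1922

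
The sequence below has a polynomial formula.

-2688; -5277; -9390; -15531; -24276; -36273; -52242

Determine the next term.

-2589  -4113  -6141  -8745  -11997  -15969
-1524  -2028  -2604  -3252  -3972
-504  -576  -648  -720
-72  -72  -72
Fourth differences constant at -72.
-720 − 72 = -792;  -3972 − 792 = -4764;  -15969 − 4764 = -20733;  -52242 − 20733 = -72975

-72975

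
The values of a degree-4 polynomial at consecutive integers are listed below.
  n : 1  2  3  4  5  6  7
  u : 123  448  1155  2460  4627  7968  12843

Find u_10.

First differences: 325, 707, 1305, 2167, 3341, 4875
Second differences: 382, 598, 862, 1174, 1534
Third differences: 216, 264, 312, 360
Fourth differences: 48, 48, 48
Constant fourth difference = 48, so extend:
360 + 48 = 408;  1534 + 408 = 1942;  4875 + 1942 = 6817;  12843 + 6817 = 19660
408 + 48 = 456;  1942 + 456 = 2398;  6817 + 2398 = 9215;  19660 + 9215 = 28875
456 + 48 = 504;  2398 + 504 = 2902;  9215 + 2902 = 12117;  28875 + 12117 = 40992

40992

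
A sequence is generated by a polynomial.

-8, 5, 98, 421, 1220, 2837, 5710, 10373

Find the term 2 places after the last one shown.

27685

D1: 13, 93, 323, 799, 1617, 2873, 4663
D2: 80, 230, 476, 818, 1256, 1790
D3: 150, 246, 342, 438, 534
D4: 96, 96, 96, 96
The fourth differences are constant (96).
534 + 96 = 630;  1790 + 630 = 2420;  4663 + 2420 = 7083;  10373 + 7083 = 17456
630 + 96 = 726;  2420 + 726 = 3146;  7083 + 3146 = 10229;  17456 + 10229 = 27685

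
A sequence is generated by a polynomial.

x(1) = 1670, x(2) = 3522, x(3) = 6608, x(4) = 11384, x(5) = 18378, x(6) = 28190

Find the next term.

41492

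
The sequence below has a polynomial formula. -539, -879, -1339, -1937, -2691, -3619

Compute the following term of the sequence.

First differences: -340, -460, -598, -754, -928
Second differences: -120, -138, -156, -174
Third differences: -18, -18, -18
The third differences are constant (-18).
-174 − 18 = -192;  -928 − 192 = -1120;  -3619 − 1120 = -4739

-4739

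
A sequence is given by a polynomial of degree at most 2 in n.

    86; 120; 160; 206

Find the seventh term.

380

Δ: 34 , 40 , 46
Δ²: 6 , 6
Second differences constant at 6.
46 + 6 = 52;  206 + 52 = 258
52 + 6 = 58;  258 + 58 = 316
58 + 6 = 64;  316 + 64 = 380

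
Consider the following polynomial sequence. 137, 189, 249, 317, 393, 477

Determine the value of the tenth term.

893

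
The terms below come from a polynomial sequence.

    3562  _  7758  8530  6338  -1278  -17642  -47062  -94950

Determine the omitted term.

Using the last 7 terms:
D1: 772  -2192  -7616  -16364  -29420  -47888
D2: -2964  -5424  -8748  -13056  -18468
D3: -2460  -3324  -4308  -5412
D4: -864  -984  -1104
D5: -120  -120
Constant fifth difference = -120.
Extend backward: -864 + 120 = -744;  -2460 + 744 = -1716;  -2964 + 1716 = -1248;  772 + 1248 = 2020;  7758 − 2020 = 5738

5738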